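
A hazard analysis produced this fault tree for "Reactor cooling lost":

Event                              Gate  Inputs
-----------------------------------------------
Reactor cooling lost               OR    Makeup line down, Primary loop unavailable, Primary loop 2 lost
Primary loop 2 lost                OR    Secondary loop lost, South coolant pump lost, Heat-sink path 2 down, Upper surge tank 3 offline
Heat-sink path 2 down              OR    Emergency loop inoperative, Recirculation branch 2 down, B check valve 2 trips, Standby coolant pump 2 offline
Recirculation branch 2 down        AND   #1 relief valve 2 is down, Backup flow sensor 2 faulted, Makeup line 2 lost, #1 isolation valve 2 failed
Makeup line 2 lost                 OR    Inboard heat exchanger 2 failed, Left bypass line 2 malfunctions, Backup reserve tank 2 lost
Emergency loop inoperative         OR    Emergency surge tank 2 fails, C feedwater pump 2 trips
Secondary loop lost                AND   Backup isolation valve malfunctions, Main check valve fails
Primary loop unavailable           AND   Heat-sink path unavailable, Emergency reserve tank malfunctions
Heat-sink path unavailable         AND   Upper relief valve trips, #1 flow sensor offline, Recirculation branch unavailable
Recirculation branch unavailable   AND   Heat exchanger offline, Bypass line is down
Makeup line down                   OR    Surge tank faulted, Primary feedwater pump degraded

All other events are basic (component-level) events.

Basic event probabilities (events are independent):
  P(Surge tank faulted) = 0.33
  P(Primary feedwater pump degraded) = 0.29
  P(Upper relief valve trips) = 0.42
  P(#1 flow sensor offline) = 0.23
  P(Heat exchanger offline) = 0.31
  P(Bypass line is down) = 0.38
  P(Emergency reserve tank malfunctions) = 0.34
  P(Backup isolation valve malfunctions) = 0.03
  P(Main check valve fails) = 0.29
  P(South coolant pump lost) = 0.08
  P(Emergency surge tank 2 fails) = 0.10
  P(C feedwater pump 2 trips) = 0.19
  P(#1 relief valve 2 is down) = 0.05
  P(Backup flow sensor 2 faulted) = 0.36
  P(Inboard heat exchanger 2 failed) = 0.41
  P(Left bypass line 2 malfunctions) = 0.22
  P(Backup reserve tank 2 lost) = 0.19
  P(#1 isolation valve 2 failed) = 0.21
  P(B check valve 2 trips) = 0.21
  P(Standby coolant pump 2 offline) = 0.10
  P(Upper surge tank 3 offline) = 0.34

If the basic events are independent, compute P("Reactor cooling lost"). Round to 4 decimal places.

P(Makeup line down) [OR] = 1 − (1−0.33) × (1−0.29) = 0.524300
P(Recirculation branch unavailable) [AND] = 0.31 × 0.38 = 0.117800
P(Heat-sink path unavailable) [AND] = 0.42 × 0.23 × 0.117800 = 0.011379
P(Primary loop unavailable) [AND] = 0.011379 × 0.34 = 0.003869
P(Secondary loop lost) [AND] = 0.03 × 0.29 = 0.008700
P(Emergency loop inoperative) [OR] = 1 − (1−0.10) × (1−0.19) = 0.271000
P(Makeup line 2 lost) [OR] = 1 − (1−0.41) × (1−0.22) × (1−0.19) = 0.627238
P(Recirculation branch 2 down) [AND] = 0.05 × 0.36 × 0.627238 × 0.21 = 0.002371
P(Heat-sink path 2 down) [OR] = 1 − (1−0.271000) × (1−0.002371) × (1−0.21) × (1−0.10) = 0.482910
P(Primary loop 2 lost) [OR] = 1 − (1−0.008700) × (1−0.08) × (1−0.482910) × (1−0.34) = 0.688755
P(Reactor cooling lost) [OR] = 1 − (1−0.524300) × (1−0.003869) × (1−0.688755) = 0.852514
Rounded to 4 decimal places: P(Reactor cooling lost) ≈ 0.8525.

0.8525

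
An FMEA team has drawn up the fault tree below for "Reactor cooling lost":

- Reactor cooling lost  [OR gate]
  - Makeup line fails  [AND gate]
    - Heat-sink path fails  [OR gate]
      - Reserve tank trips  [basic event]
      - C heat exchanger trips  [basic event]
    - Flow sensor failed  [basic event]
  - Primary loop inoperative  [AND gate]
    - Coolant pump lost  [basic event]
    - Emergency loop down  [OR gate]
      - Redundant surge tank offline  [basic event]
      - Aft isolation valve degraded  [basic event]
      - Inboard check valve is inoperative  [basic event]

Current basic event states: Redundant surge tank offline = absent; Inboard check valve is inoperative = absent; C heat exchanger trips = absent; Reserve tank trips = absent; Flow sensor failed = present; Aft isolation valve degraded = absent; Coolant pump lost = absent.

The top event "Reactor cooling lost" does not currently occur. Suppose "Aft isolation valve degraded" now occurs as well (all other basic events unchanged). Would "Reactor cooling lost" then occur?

No

Counterfactual: set "Aft isolation valve degraded" to occurred.
Heat-sink path fails [OR]: Reserve tank trips=not, C heat exchanger trips=not → no input occurs → does not occur.
Makeup line fails [AND]: Heat-sink path fails=not, Flow sensor failed=occurs → not all inputs occur → does not occur.
Emergency loop down [OR]: Redundant surge tank offline=not, Aft isolation valve degraded=occurs, Inboard check valve is inoperative=not → at least one input occurs → occurs.
Primary loop inoperative [AND]: Coolant pump lost=not, Emergency loop down=occurs → not all inputs occur → does not occur.
Reactor cooling lost [OR]: Makeup line fails=not, Primary loop inoperative=not → no input occurs → does not occur.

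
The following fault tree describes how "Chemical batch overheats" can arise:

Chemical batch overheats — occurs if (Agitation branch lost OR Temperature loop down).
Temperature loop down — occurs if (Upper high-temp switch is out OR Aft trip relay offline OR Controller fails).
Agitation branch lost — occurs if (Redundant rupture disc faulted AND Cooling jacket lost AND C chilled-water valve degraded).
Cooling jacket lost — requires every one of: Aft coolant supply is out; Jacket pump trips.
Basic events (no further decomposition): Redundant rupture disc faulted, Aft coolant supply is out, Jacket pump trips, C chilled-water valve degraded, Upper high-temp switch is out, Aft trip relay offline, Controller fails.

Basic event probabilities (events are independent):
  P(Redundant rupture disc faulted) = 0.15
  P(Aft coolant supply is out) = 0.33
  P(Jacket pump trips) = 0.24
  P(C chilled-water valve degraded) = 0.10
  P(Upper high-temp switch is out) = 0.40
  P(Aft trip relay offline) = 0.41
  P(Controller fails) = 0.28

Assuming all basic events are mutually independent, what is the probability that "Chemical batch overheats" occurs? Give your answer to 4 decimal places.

P(Cooling jacket lost) [AND] = 0.33 × 0.24 = 0.079200
P(Agitation branch lost) [AND] = 0.15 × 0.079200 × 0.10 = 0.001188
P(Temperature loop down) [OR] = 1 − (1−0.40) × (1−0.41) × (1−0.28) = 0.745120
P(Chemical batch overheats) [OR] = 1 − (1−0.001188) × (1−0.745120) = 0.745423
Rounded to 4 decimal places: P(Chemical batch overheats) ≈ 0.7454.

0.7454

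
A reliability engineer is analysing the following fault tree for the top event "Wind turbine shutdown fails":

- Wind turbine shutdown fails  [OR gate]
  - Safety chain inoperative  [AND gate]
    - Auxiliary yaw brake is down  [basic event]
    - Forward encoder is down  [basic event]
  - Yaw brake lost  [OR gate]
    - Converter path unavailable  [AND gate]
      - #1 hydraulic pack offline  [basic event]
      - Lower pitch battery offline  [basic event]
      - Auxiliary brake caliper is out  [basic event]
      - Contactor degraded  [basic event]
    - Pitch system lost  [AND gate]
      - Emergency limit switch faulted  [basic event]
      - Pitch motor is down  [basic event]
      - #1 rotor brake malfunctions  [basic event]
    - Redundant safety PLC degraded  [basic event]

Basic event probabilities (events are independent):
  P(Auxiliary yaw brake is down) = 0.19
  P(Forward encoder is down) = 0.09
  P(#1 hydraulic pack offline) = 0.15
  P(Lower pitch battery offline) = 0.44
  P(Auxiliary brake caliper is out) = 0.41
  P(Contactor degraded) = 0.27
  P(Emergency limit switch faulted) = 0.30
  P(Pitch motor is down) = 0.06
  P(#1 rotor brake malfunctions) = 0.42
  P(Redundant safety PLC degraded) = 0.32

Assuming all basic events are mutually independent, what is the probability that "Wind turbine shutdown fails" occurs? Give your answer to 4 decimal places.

P(Safety chain inoperative) [AND] = 0.19 × 0.09 = 0.017100
P(Converter path unavailable) [AND] = 0.15 × 0.44 × 0.41 × 0.27 = 0.007306
P(Pitch system lost) [AND] = 0.30 × 0.06 × 0.42 = 0.007560
P(Yaw brake lost) [OR] = 1 − (1−0.007306) × (1−0.007560) × (1−0.32) = 0.330071
P(Wind turbine shutdown fails) [OR] = 1 − (1−0.017100) × (1−0.330071) = 0.341527
Rounded to 4 decimal places: P(Wind turbine shutdown fails) ≈ 0.3415.

0.3415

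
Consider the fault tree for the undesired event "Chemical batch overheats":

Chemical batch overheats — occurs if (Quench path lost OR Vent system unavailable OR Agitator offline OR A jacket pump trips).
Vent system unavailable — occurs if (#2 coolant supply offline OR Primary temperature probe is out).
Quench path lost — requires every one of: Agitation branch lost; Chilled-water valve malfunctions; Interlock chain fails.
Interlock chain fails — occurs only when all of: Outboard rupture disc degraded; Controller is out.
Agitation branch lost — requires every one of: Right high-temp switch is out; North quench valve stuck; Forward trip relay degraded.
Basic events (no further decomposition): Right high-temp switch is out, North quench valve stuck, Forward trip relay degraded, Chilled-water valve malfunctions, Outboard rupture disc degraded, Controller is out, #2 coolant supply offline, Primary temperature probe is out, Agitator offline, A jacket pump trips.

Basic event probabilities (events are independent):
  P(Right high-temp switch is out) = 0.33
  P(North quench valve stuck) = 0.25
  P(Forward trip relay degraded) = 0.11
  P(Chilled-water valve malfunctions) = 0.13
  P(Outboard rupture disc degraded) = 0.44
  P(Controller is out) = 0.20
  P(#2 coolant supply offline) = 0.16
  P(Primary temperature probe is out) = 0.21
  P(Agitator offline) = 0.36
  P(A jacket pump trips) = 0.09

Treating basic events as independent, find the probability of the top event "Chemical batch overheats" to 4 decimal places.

P(Agitation branch lost) [AND] = 0.33 × 0.25 × 0.11 = 0.009075
P(Interlock chain fails) [AND] = 0.44 × 0.20 = 0.088000
P(Quench path lost) [AND] = 0.009075 × 0.13 × 0.088000 = 0.000104
P(Vent system unavailable) [OR] = 1 − (1−0.16) × (1−0.21) = 0.336400
P(Chemical batch overheats) [OR] = 1 − (1−0.000104) × (1−0.336400) × (1−0.36) × (1−0.09) = 0.613560
Rounded to 4 decimal places: P(Chemical batch overheats) ≈ 0.6136.

0.6136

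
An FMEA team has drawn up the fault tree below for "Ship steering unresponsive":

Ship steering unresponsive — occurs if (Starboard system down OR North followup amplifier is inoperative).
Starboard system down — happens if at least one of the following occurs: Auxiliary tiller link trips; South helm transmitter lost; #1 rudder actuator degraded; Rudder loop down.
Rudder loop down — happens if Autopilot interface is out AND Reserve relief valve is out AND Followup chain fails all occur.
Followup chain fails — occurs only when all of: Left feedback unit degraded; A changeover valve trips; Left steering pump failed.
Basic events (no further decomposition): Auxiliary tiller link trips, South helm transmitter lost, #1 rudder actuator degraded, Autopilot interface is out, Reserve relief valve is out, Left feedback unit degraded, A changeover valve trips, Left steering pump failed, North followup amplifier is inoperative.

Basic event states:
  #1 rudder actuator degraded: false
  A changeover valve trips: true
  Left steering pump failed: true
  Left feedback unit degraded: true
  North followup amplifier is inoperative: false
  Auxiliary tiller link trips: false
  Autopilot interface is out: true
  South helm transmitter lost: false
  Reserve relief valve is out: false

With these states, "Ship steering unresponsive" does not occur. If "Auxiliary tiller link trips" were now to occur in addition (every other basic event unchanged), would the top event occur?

Counterfactual: set "Auxiliary tiller link trips" to occurred.
Followup chain fails [AND]: Left feedback unit degraded=occurs, A changeover valve trips=occurs, Left steering pump failed=occurs → all inputs occur → occurs.
Rudder loop down [AND]: Autopilot interface is out=occurs, Reserve relief valve is out=not, Followup chain fails=occurs → not all inputs occur → does not occur.
Starboard system down [OR]: Auxiliary tiller link trips=occurs, South helm transmitter lost=not, #1 rudder actuator degraded=not, Rudder loop down=not → at least one input occurs → occurs.
Ship steering unresponsive [OR]: Starboard system down=occurs, North followup amplifier is inoperative=not → at least one input occurs → occurs.

Yes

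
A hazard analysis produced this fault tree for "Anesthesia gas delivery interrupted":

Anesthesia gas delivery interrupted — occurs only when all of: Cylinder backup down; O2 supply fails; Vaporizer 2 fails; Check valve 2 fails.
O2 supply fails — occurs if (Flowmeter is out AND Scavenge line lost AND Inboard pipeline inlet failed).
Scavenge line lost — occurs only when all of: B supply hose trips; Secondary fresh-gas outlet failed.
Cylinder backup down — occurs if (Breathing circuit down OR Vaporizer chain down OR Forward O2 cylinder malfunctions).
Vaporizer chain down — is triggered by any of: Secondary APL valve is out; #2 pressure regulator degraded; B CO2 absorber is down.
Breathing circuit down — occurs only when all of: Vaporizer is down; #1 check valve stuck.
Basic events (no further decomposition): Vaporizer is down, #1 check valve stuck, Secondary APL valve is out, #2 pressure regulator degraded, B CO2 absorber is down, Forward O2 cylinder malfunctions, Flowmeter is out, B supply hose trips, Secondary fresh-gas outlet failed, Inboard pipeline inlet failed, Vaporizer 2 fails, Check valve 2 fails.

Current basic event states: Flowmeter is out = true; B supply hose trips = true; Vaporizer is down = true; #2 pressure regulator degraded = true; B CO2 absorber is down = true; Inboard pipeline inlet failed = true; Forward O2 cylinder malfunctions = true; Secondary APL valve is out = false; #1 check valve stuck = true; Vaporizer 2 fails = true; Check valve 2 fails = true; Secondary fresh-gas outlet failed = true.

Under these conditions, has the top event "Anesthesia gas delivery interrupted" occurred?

Breathing circuit down [AND]: Vaporizer is down=occurs, #1 check valve stuck=occurs → all inputs occur → occurs.
Vaporizer chain down [OR]: Secondary APL valve is out=not, #2 pressure regulator degraded=occurs, B CO2 absorber is down=occurs → at least one input occurs → occurs.
Cylinder backup down [OR]: Breathing circuit down=occurs, Vaporizer chain down=occurs, Forward O2 cylinder malfunctions=occurs → at least one input occurs → occurs.
Scavenge line lost [AND]: B supply hose trips=occurs, Secondary fresh-gas outlet failed=occurs → all inputs occur → occurs.
O2 supply fails [AND]: Flowmeter is out=occurs, Scavenge line lost=occurs, Inboard pipeline inlet failed=occurs → all inputs occur → occurs.
Anesthesia gas delivery interrupted [AND]: Cylinder backup down=occurs, O2 supply fails=occurs, Vaporizer 2 fails=occurs, Check valve 2 fails=occurs → all inputs occur → occurs.

Yes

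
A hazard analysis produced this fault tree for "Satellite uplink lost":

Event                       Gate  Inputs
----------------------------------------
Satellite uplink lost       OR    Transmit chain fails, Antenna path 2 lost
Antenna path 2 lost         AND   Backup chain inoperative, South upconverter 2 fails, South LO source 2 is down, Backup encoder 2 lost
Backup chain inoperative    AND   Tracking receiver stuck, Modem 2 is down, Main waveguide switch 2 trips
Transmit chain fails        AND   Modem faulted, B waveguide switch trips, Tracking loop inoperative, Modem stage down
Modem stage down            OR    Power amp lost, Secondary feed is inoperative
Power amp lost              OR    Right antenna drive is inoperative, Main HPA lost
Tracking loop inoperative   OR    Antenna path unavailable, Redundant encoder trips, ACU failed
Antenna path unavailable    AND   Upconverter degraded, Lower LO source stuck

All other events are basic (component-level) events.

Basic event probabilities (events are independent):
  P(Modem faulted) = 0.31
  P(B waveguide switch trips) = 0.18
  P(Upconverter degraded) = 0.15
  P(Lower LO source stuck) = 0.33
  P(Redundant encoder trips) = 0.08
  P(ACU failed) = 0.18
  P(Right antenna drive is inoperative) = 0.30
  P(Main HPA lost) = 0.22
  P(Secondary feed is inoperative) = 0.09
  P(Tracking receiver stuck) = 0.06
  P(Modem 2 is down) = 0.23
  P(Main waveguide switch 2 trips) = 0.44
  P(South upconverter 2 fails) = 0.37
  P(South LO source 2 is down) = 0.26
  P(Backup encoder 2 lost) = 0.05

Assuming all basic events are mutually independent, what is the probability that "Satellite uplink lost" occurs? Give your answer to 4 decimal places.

P(Antenna path unavailable) [AND] = 0.15 × 0.33 = 0.049500
P(Tracking loop inoperative) [OR] = 1 − (1−0.049500) × (1−0.08) × (1−0.18) = 0.282943
P(Power amp lost) [OR] = 1 − (1−0.30) × (1−0.22) = 0.454000
P(Modem stage down) [OR] = 1 − (1−0.454000) × (1−0.09) = 0.503140
P(Transmit chain fails) [AND] = 0.31 × 0.18 × 0.282943 × 0.503140 = 0.007944
P(Backup chain inoperative) [AND] = 0.06 × 0.23 × 0.44 = 0.006072
P(Antenna path 2 lost) [AND] = 0.006072 × 0.37 × 0.26 × 0.05 = 0.000029
P(Satellite uplink lost) [OR] = 1 − (1−0.007944) × (1−0.000029) = 0.007973
Rounded to 4 decimal places: P(Satellite uplink lost) ≈ 0.0080.

0.0080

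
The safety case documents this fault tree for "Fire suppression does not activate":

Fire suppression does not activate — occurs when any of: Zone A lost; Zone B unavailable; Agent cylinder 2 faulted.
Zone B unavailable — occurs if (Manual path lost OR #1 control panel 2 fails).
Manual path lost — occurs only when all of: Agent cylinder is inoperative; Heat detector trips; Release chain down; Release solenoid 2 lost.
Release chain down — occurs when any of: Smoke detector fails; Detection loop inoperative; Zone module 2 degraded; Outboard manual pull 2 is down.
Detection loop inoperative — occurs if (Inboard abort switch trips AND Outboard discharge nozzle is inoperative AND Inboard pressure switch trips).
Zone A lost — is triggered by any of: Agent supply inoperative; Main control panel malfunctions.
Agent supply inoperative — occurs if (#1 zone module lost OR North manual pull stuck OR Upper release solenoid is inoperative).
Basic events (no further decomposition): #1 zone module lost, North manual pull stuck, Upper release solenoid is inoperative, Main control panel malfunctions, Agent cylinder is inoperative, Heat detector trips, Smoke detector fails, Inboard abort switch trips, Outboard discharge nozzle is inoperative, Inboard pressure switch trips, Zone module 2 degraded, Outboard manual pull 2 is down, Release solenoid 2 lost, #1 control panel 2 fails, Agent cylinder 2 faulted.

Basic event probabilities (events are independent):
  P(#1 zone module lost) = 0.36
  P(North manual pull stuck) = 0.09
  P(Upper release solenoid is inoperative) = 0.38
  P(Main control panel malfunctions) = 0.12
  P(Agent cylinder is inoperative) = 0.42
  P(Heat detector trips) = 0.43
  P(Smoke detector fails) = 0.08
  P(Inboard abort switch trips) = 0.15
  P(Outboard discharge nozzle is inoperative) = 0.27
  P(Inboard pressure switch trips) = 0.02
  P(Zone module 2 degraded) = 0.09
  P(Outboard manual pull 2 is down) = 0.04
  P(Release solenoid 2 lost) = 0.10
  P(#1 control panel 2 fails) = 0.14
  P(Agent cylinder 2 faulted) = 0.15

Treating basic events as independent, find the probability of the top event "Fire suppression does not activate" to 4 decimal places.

0.7685

P(Agent supply inoperative) [OR] = 1 − (1−0.36) × (1−0.09) × (1−0.38) = 0.638912
P(Zone A lost) [OR] = 1 − (1−0.638912) × (1−0.12) = 0.682243
P(Detection loop inoperative) [AND] = 0.15 × 0.27 × 0.02 = 0.000810
P(Release chain down) [OR] = 1 − (1−0.08) × (1−0.000810) × (1−0.09) × (1−0.04) = 0.196939
P(Manual path lost) [AND] = 0.42 × 0.43 × 0.196939 × 0.10 = 0.003557
P(Zone B unavailable) [OR] = 1 − (1−0.003557) × (1−0.14) = 0.143059
P(Fire suppression does not activate) [OR] = 1 − (1−0.682243) × (1−0.143059) × (1−0.15) = 0.768546
Rounded to 4 decimal places: P(Fire suppression does not activate) ≈ 0.7685.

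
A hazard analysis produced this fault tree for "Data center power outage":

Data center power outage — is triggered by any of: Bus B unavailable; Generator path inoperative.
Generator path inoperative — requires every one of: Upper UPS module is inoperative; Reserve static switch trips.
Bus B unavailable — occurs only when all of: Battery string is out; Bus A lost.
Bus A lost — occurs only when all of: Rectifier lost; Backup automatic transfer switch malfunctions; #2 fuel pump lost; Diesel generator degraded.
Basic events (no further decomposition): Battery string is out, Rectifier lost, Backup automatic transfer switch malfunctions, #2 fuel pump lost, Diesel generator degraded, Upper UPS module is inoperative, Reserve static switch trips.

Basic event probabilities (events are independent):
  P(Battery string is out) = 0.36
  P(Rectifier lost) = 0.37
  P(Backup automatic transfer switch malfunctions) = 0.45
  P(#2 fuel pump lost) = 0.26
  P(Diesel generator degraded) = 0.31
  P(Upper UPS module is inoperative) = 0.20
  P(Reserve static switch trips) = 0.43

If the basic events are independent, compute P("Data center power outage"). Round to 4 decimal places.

P(Bus A lost) [AND] = 0.37 × 0.45 × 0.26 × 0.31 = 0.013420
P(Bus B unavailable) [AND] = 0.36 × 0.013420 = 0.004831
P(Generator path inoperative) [AND] = 0.20 × 0.43 = 0.086000
P(Data center power outage) [OR] = 1 − (1−0.004831) × (1−0.086000) = 0.090416
Rounded to 4 decimal places: P(Data center power outage) ≈ 0.0904.

0.0904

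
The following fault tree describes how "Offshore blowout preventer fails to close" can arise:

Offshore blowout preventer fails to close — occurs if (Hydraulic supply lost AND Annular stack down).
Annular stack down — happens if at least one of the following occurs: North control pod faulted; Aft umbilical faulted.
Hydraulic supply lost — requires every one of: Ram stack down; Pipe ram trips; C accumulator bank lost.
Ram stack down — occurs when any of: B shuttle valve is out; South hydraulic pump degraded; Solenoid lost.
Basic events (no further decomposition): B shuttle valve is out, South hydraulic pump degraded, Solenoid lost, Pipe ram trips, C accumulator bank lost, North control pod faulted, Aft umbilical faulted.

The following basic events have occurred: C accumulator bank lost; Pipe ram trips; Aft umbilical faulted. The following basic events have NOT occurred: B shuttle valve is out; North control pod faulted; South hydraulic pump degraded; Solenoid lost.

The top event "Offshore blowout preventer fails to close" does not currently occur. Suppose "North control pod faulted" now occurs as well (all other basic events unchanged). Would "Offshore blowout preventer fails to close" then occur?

Counterfactual: set "North control pod faulted" to occurred.
Ram stack down [OR]: B shuttle valve is out=not, South hydraulic pump degraded=not, Solenoid lost=not → no input occurs → does not occur.
Hydraulic supply lost [AND]: Ram stack down=not, Pipe ram trips=occurs, C accumulator bank lost=occurs → not all inputs occur → does not occur.
Annular stack down [OR]: North control pod faulted=occurs, Aft umbilical faulted=occurs → at least one input occurs → occurs.
Offshore blowout preventer fails to close [AND]: Hydraulic supply lost=not, Annular stack down=occurs → not all inputs occur → does not occur.

No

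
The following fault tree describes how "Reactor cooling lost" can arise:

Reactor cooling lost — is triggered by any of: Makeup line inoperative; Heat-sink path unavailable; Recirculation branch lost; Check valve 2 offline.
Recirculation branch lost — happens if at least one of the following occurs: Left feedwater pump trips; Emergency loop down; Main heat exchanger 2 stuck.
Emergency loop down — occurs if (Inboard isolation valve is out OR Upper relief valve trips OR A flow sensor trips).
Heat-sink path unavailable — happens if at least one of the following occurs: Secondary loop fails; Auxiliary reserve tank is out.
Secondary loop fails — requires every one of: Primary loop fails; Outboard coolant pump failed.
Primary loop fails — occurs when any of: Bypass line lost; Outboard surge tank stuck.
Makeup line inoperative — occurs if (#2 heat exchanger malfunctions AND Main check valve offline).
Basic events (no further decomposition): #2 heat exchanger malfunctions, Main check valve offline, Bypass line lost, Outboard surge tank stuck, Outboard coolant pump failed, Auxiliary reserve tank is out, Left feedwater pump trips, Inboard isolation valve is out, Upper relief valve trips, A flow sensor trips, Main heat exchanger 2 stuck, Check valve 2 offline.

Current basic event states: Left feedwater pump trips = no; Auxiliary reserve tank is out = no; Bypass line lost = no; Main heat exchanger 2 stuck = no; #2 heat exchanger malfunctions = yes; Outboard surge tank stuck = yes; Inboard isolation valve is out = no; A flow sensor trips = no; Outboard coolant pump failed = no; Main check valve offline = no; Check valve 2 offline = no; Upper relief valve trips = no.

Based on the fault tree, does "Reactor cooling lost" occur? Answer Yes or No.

No

Makeup line inoperative [AND]: #2 heat exchanger malfunctions=occurs, Main check valve offline=not → not all inputs occur → does not occur.
Primary loop fails [OR]: Bypass line lost=not, Outboard surge tank stuck=occurs → at least one input occurs → occurs.
Secondary loop fails [AND]: Primary loop fails=occurs, Outboard coolant pump failed=not → not all inputs occur → does not occur.
Heat-sink path unavailable [OR]: Secondary loop fails=not, Auxiliary reserve tank is out=not → no input occurs → does not occur.
Emergency loop down [OR]: Inboard isolation valve is out=not, Upper relief valve trips=not, A flow sensor trips=not → no input occurs → does not occur.
Recirculation branch lost [OR]: Left feedwater pump trips=not, Emergency loop down=not, Main heat exchanger 2 stuck=not → no input occurs → does not occur.
Reactor cooling lost [OR]: Makeup line inoperative=not, Heat-sink path unavailable=not, Recirculation branch lost=not, Check valve 2 offline=not → no input occurs → does not occur.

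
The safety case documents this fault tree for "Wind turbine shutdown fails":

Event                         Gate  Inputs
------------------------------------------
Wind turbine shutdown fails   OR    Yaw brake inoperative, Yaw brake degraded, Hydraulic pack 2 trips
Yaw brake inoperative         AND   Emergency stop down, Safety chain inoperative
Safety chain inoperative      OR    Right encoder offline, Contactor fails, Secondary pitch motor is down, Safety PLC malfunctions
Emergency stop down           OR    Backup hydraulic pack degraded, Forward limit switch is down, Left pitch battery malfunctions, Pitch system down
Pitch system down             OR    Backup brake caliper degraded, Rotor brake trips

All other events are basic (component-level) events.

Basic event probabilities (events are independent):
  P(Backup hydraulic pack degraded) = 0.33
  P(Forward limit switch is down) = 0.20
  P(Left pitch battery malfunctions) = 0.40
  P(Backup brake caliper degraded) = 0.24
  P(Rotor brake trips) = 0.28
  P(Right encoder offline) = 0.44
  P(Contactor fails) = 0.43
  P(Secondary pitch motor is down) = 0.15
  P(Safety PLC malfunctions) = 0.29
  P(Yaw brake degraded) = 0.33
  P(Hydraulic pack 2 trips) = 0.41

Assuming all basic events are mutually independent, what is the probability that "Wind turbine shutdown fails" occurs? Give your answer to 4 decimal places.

P(Pitch system down) [OR] = 1 − (1−0.24) × (1−0.28) = 0.452800
P(Emergency stop down) [OR] = 1 − (1−0.33) × (1−0.20) × (1−0.40) × (1−0.452800) = 0.824020
P(Safety chain inoperative) [OR] = 1 − (1−0.44) × (1−0.43) × (1−0.15) × (1−0.29) = 0.807363
P(Yaw brake inoperative) [AND] = 0.824020 × 0.807363 = 0.665283
P(Wind turbine shutdown fails) [OR] = 1 − (1−0.665283) × (1−0.33) × (1−0.41) = 0.867686
Rounded to 4 decimal places: P(Wind turbine shutdown fails) ≈ 0.8677.

0.8677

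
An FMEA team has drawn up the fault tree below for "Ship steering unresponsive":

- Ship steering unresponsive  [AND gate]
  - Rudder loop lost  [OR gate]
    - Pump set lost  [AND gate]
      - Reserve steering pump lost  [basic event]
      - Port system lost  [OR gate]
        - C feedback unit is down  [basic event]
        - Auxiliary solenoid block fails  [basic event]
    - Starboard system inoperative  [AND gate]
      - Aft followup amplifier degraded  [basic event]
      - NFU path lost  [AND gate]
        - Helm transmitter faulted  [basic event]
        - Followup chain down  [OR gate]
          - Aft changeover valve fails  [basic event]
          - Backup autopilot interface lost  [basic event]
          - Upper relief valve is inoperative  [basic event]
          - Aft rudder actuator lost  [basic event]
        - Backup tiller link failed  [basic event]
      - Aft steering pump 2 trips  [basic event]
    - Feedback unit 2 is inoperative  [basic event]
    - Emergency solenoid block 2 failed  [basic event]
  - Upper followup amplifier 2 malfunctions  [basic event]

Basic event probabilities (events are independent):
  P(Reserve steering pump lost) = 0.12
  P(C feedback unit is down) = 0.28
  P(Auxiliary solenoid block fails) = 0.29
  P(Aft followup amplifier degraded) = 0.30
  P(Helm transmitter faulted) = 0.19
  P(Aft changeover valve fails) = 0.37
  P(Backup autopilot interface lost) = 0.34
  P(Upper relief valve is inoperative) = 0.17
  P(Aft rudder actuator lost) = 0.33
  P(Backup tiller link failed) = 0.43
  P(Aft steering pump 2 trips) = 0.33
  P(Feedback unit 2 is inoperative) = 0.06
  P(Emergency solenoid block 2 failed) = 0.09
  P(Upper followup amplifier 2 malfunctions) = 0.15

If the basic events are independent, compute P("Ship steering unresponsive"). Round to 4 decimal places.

0.0300

P(Port system lost) [OR] = 1 − (1−0.28) × (1−0.29) = 0.488800
P(Pump set lost) [AND] = 0.12 × 0.488800 = 0.058656
P(Followup chain down) [OR] = 1 − (1−0.37) × (1−0.34) × (1−0.17) × (1−0.33) = 0.768774
P(NFU path lost) [AND] = 0.19 × 0.768774 × 0.43 = 0.062809
P(Starboard system inoperative) [AND] = 0.30 × 0.062809 × 0.33 = 0.006218
P(Rudder loop lost) [OR] = 1 − (1−0.058656) × (1−0.006218) × (1−0.06) × (1−0.09) = 0.199781
P(Ship steering unresponsive) [AND] = 0.199781 × 0.15 = 0.029967
Rounded to 4 decimal places: P(Ship steering unresponsive) ≈ 0.0300.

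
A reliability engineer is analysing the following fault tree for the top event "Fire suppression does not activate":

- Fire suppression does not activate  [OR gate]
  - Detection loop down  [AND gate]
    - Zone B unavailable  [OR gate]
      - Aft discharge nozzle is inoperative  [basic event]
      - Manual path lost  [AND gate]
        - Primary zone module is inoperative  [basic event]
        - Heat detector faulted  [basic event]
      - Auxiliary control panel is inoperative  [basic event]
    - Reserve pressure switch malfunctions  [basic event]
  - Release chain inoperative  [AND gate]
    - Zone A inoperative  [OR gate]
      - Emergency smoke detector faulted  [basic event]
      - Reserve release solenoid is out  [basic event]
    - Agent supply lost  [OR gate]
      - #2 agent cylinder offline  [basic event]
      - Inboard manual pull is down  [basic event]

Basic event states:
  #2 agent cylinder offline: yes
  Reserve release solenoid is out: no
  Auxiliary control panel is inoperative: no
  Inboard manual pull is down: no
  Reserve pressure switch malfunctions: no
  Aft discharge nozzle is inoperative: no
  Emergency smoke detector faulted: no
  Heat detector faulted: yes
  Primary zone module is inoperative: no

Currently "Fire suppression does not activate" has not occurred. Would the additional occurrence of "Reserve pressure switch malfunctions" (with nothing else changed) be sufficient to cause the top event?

No

Counterfactual: set "Reserve pressure switch malfunctions" to occurred.
Manual path lost [AND]: Primary zone module is inoperative=not, Heat detector faulted=occurs → not all inputs occur → does not occur.
Zone B unavailable [OR]: Aft discharge nozzle is inoperative=not, Manual path lost=not, Auxiliary control panel is inoperative=not → no input occurs → does not occur.
Detection loop down [AND]: Zone B unavailable=not, Reserve pressure switch malfunctions=occurs → not all inputs occur → does not occur.
Zone A inoperative [OR]: Emergency smoke detector faulted=not, Reserve release solenoid is out=not → no input occurs → does not occur.
Agent supply lost [OR]: #2 agent cylinder offline=occurs, Inboard manual pull is down=not → at least one input occurs → occurs.
Release chain inoperative [AND]: Zone A inoperative=not, Agent supply lost=occurs → not all inputs occur → does not occur.
Fire suppression does not activate [OR]: Detection loop down=not, Release chain inoperative=not → no input occurs → does not occur.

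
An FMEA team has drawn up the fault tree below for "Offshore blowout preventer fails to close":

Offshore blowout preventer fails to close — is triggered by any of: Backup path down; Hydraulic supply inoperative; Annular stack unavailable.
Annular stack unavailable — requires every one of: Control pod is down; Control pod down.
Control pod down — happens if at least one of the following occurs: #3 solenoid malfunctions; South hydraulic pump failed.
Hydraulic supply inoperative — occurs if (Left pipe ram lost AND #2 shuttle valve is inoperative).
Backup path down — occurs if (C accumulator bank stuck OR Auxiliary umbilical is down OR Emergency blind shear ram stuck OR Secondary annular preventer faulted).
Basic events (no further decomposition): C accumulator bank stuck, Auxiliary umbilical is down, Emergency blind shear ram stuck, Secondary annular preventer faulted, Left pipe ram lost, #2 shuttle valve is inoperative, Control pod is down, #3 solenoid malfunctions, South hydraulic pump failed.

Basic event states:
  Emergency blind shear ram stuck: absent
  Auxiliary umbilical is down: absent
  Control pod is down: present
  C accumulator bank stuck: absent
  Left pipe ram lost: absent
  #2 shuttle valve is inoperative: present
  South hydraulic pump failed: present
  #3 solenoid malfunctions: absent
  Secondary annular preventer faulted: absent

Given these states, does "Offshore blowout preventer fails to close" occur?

Yes

Backup path down [OR]: C accumulator bank stuck=not, Auxiliary umbilical is down=not, Emergency blind shear ram stuck=not, Secondary annular preventer faulted=not → no input occurs → does not occur.
Hydraulic supply inoperative [AND]: Left pipe ram lost=not, #2 shuttle valve is inoperative=occurs → not all inputs occur → does not occur.
Control pod down [OR]: #3 solenoid malfunctions=not, South hydraulic pump failed=occurs → at least one input occurs → occurs.
Annular stack unavailable [AND]: Control pod is down=occurs, Control pod down=occurs → all inputs occur → occurs.
Offshore blowout preventer fails to close [OR]: Backup path down=not, Hydraulic supply inoperative=not, Annular stack unavailable=occurs → at least one input occurs → occurs.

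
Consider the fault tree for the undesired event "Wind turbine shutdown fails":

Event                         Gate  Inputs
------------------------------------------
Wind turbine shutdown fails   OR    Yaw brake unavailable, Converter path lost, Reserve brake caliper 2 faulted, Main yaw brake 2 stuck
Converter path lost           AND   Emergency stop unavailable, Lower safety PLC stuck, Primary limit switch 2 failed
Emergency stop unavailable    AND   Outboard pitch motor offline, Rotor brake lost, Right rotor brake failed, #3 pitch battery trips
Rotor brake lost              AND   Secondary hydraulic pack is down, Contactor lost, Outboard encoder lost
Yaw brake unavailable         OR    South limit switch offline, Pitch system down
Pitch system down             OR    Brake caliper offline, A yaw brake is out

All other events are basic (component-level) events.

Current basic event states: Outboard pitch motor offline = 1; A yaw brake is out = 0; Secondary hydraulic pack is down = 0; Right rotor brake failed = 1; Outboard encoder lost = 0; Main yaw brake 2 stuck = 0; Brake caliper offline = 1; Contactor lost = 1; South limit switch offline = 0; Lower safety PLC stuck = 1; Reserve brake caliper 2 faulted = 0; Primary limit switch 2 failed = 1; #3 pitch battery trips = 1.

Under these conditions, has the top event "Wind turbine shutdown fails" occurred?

Yes

Pitch system down [OR]: Brake caliper offline=occurs, A yaw brake is out=not → at least one input occurs → occurs.
Yaw brake unavailable [OR]: South limit switch offline=not, Pitch system down=occurs → at least one input occurs → occurs.
Rotor brake lost [AND]: Secondary hydraulic pack is down=not, Contactor lost=occurs, Outboard encoder lost=not → not all inputs occur → does not occur.
Emergency stop unavailable [AND]: Outboard pitch motor offline=occurs, Rotor brake lost=not, Right rotor brake failed=occurs, #3 pitch battery trips=occurs → not all inputs occur → does not occur.
Converter path lost [AND]: Emergency stop unavailable=not, Lower safety PLC stuck=occurs, Primary limit switch 2 failed=occurs → not all inputs occur → does not occur.
Wind turbine shutdown fails [OR]: Yaw brake unavailable=occurs, Converter path lost=not, Reserve brake caliper 2 faulted=not, Main yaw brake 2 stuck=not → at least one input occurs → occurs.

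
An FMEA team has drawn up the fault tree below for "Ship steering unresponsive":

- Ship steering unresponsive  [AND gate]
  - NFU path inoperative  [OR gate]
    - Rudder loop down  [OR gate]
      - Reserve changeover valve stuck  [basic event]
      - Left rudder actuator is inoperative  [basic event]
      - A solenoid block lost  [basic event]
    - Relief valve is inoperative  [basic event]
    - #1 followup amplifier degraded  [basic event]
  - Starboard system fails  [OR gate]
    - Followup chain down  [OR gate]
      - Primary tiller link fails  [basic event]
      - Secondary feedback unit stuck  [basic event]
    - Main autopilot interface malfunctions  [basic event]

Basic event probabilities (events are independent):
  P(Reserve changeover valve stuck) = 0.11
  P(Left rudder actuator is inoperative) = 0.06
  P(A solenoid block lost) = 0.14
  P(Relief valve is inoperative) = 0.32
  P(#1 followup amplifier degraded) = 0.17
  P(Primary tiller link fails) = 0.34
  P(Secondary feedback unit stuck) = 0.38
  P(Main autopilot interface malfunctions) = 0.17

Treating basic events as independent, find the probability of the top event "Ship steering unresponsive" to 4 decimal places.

0.3922

P(Rudder loop down) [OR] = 1 − (1−0.11) × (1−0.06) × (1−0.14) = 0.280524
P(NFU path inoperative) [OR] = 1 − (1−0.280524) × (1−0.32) × (1−0.17) = 0.593928
P(Followup chain down) [OR] = 1 − (1−0.34) × (1−0.38) = 0.590800
P(Starboard system fails) [OR] = 1 − (1−0.590800) × (1−0.17) = 0.660364
P(Ship steering unresponsive) [AND] = 0.593928 × 0.660364 = 0.392209
Rounded to 4 decimal places: P(Ship steering unresponsive) ≈ 0.3922.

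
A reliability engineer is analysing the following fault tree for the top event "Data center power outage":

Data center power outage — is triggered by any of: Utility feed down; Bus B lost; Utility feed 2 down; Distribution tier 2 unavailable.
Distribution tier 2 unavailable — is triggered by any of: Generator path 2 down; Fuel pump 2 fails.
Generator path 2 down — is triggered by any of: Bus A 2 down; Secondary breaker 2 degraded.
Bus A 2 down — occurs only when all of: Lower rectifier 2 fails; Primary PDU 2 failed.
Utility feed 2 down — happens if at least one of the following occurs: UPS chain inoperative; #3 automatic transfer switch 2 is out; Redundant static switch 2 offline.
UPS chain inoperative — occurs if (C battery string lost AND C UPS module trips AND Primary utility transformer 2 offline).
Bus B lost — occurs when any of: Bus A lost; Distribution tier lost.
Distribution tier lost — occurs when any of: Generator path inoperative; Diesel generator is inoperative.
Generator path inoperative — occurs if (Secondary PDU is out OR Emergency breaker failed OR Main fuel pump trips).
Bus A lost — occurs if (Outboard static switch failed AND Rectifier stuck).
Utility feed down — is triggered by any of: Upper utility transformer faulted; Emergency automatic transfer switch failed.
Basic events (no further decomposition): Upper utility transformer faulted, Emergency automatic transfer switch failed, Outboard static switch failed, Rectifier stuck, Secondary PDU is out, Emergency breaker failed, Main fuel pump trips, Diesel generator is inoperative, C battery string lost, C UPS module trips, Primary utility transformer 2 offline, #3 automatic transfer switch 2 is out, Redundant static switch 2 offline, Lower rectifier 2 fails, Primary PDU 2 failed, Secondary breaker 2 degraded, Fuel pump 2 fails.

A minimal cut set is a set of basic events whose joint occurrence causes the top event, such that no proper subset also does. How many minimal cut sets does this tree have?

Utility feed down [OR]: union of children's cut sets → 2 cut set(s).
Bus A lost [AND]: one cut set from each child combined → 1 × 1 = 1 cut set(s).
Generator path inoperative [OR]: union of children's cut sets → 3 cut set(s).
Distribution tier lost [OR]: union of children's cut sets → 4 cut set(s).
Bus B lost [OR]: union of children's cut sets → 5 cut set(s).
UPS chain inoperative [AND]: one cut set from each child combined → 1 × 1 × 1 = 1 cut set(s).
Utility feed 2 down [OR]: union of children's cut sets → 3 cut set(s).
Bus A 2 down [AND]: one cut set from each child combined → 1 × 1 = 1 cut set(s).
Generator path 2 down [OR]: union of children's cut sets → 2 cut set(s).
Distribution tier 2 unavailable [OR]: union of children's cut sets → 3 cut set(s).
Data center power outage [OR]: union of children's cut sets → 13 cut set(s).

13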